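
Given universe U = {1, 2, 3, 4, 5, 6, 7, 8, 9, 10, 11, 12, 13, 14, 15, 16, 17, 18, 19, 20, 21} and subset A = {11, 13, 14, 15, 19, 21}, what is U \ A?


Aᶜ = U \ A = elements in U but not in A
U = {1, 2, 3, 4, 5, 6, 7, 8, 9, 10, 11, 12, 13, 14, 15, 16, 17, 18, 19, 20, 21}
A = {11, 13, 14, 15, 19, 21}
Aᶜ = {1, 2, 3, 4, 5, 6, 7, 8, 9, 10, 12, 16, 17, 18, 20}

Aᶜ = {1, 2, 3, 4, 5, 6, 7, 8, 9, 10, 12, 16, 17, 18, 20}


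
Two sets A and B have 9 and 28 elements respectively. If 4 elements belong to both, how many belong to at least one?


|A ∪ B| = |A| + |B| - |A ∩ B|
= 9 + 28 - 4
= 33

|A ∪ B| = 33


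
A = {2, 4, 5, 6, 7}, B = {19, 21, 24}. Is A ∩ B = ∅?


Disjoint means A ∩ B = ∅.
A ∩ B = ∅
A ∩ B = ∅, so A and B are disjoint.

Yes, A and B are disjoint


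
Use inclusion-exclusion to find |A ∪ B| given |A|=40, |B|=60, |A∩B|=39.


|A ∪ B| = |A| + |B| - |A ∩ B|
= 40 + 60 - 39
= 61

|A ∪ B| = 61


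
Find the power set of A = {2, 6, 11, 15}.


|A| = 4, so |P(A)| = 2^4 = 16
Enumerate subsets by cardinality (0 to 4):
∅, {2}, {6}, {11}, {15}, {2, 6}, {2, 11}, {2, 15}, {6, 11}, {6, 15}, {11, 15}, {2, 6, 11}, {2, 6, 15}, {2, 11, 15}, {6, 11, 15}, {2, 6, 11, 15}

P(A) has 16 subsets: ∅, {2}, {6}, {11}, {15}, {2, 6}, {2, 11}, {2, 15}, {6, 11}, {6, 15}, {11, 15}, {2, 6, 11}, {2, 6, 15}, {2, 11, 15}, {6, 11, 15}, {2, 6, 11, 15}


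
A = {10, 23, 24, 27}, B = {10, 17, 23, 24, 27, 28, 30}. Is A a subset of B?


A ⊆ B means every element of A is in B.
All elements of A are in B.
So A ⊆ B.

Yes, A ⊆ B


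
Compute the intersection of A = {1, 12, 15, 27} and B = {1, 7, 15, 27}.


A ∩ B = elements in both A and B
A = {1, 12, 15, 27}
B = {1, 7, 15, 27}
A ∩ B = {1, 15, 27}

A ∩ B = {1, 15, 27}


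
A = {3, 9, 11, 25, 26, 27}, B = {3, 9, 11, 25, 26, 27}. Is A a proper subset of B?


A ⊂ B requires: A ⊆ B AND A ≠ B.
A ⊆ B? Yes
A = B? Yes
A = B, so A is not a PROPER subset.

No, A is not a proper subset of B


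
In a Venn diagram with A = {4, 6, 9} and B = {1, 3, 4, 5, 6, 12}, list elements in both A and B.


A = {4, 6, 9}
B = {1, 3, 4, 5, 6, 12}
Region: in both A and B
Elements: {4, 6}

Elements in both A and B: {4, 6}


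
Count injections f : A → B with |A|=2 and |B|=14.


An injection sends each of |A| = 2 inputs to a distinct output in B.
# injections = |B|·(|B|-1)·…·(|B|-|A|+1) = 14! / (14 - 2)!
= 14 × 13
= 182

Number of injections = 182


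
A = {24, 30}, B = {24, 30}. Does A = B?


Two sets are equal iff they have exactly the same elements.
A = {24, 30}
B = {24, 30}
Same elements → A = B

Yes, A = B


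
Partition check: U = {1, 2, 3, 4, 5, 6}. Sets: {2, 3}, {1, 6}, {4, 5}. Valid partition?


A partition requires: (1) non-empty parts, (2) pairwise disjoint, (3) union = U
Parts: {2, 3}, {1, 6}, {4, 5}
Union of parts: {1, 2, 3, 4, 5, 6}
U = {1, 2, 3, 4, 5, 6}
All non-empty? True
Pairwise disjoint? True
Covers U? True

Yes, valid partition


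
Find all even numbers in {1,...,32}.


Checking each candidate:
Condition: even numbers in {1,...,32}
Result = {2, 4, 6, 8, 10, 12, 14, 16, 18, 20, 22, 24, 26, 28, 30, 32}

{2, 4, 6, 8, 10, 12, 14, 16, 18, 20, 22, 24, 26, 28, 30, 32}


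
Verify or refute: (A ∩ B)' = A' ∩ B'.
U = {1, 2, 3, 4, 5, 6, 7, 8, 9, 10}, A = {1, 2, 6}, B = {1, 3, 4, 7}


LHS: A ∩ B = {1}
(A ∩ B)' = U \ (A ∩ B) = {2, 3, 4, 5, 6, 7, 8, 9, 10}
A' = {3, 4, 5, 7, 8, 9, 10}, B' = {2, 5, 6, 8, 9, 10}
Claimed RHS: A' ∩ B' = {5, 8, 9, 10}
Identity is INVALID: LHS = {2, 3, 4, 5, 6, 7, 8, 9, 10} but the RHS claimed here equals {5, 8, 9, 10}. The correct form is (A ∩ B)' = A' ∪ B'.

Identity is invalid: (A ∩ B)' = {2, 3, 4, 5, 6, 7, 8, 9, 10} but A' ∩ B' = {5, 8, 9, 10}. The correct De Morgan law is (A ∩ B)' = A' ∪ B'.


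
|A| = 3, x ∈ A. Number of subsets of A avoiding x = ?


Subsets of A avoiding x are subsets of A \ {x}, which has 2 elements.
Count = 2^(n-1) = 2^2
= 4

Number of subsets avoiding x = 4


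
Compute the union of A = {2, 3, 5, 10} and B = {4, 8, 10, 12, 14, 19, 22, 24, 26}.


A ∪ B = all elements in A or B (or both)
A = {2, 3, 5, 10}
B = {4, 8, 10, 12, 14, 19, 22, 24, 26}
A ∪ B = {2, 3, 4, 5, 8, 10, 12, 14, 19, 22, 24, 26}

A ∪ B = {2, 3, 4, 5, 8, 10, 12, 14, 19, 22, 24, 26}


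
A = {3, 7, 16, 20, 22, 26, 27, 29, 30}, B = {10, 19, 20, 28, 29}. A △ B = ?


A △ B = (A \ B) ∪ (B \ A) = elements in exactly one of A or B
A \ B = {3, 7, 16, 22, 26, 27, 30}
B \ A = {10, 19, 28}
A △ B = {3, 7, 10, 16, 19, 22, 26, 27, 28, 30}

A △ B = {3, 7, 10, 16, 19, 22, 26, 27, 28, 30}


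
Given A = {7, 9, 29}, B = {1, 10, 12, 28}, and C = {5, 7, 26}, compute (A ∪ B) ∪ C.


A ∪ B = {1, 7, 9, 10, 12, 28, 29}
(A ∪ B) ∪ C = {1, 5, 7, 9, 10, 12, 26, 28, 29}

A ∪ B ∪ C = {1, 5, 7, 9, 10, 12, 26, 28, 29}


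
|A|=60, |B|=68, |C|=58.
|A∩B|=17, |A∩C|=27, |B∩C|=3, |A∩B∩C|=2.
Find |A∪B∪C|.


|A∪B∪C| = |A|+|B|+|C| - |A∩B|-|A∩C|-|B∩C| + |A∩B∩C|
= 60+68+58 - 17-27-3 + 2
= 186 - 47 + 2
= 141

|A ∪ B ∪ C| = 141


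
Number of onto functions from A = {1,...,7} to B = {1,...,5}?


n = |A| = 7, k = |B| = 5. Surjections via inclusion-exclusion:
S(n,k) = Σ(-1)^i × C(k,i) × (k-i)^n, i=0 to k
i=0: (-1)^0×C(5,0)×5^7 = 78125
i=1: (-1)^1×C(5,1)×4^7 = -81920
i=2: (-1)^2×C(5,2)×3^7 = 21870
i=3: (-1)^3×C(5,3)×2^7 = -1280
i=4: (-1)^4×C(5,4)×1^7 = 5
i=5: (-1)^5×C(5,5)×0^7 = 0
Total = 16800

Number of surjections = 16800


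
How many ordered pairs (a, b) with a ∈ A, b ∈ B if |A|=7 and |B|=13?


|A × B| = |A| × |B|
= 7 × 13
= 91

|A × B| = 91


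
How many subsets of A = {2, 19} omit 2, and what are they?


A subset of A that omits 2 is a subset of A \ {2}, so there are 2^(n-1) = 2^1 = 2 of them.
Subsets excluding 2: ∅, {19}

Subsets excluding 2 (2 total): ∅, {19}


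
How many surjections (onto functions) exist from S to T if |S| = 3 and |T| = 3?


n = |S| = 3, k = |T| = 3. Surjections via inclusion-exclusion:
S(n,k) = Σ(-1)^i × C(k,i) × (k-i)^n, i=0 to k
i=0: (-1)^0×C(3,0)×3^3 = 27
i=1: (-1)^1×C(3,1)×2^3 = -24
i=2: (-1)^2×C(3,2)×1^3 = 3
i=3: (-1)^3×C(3,3)×0^3 = 0
Total = 6

Number of surjections = 6


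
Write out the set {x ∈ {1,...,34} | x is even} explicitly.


Checking each candidate:
Condition: even numbers in {1,...,34}
Result = {2, 4, 6, 8, 10, 12, 14, 16, 18, 20, 22, 24, 26, 28, 30, 32, 34}

{2, 4, 6, 8, 10, 12, 14, 16, 18, 20, 22, 24, 26, 28, 30, 32, 34}


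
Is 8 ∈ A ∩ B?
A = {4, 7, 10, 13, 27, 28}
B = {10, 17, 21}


A = {4, 7, 10, 13, 27, 28}, B = {10, 17, 21}
A ∩ B = elements in both A and B
A ∩ B = {10}
Checking if 8 ∈ A ∩ B
8 is not in A ∩ B → False

8 ∉ A ∩ B


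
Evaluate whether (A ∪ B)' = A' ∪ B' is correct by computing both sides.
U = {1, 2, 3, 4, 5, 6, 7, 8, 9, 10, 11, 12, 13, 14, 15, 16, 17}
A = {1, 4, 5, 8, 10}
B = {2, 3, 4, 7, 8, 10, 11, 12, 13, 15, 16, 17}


LHS: A ∪ B = {1, 2, 3, 4, 5, 7, 8, 10, 11, 12, 13, 15, 16, 17}
(A ∪ B)' = U \ (A ∪ B) = {6, 9, 14}
A' = {2, 3, 6, 7, 9, 11, 12, 13, 14, 15, 16, 17}, B' = {1, 5, 6, 9, 14}
Claimed RHS: A' ∪ B' = {1, 2, 3, 5, 6, 7, 9, 11, 12, 13, 14, 15, 16, 17}
Identity is INVALID: LHS = {6, 9, 14} but the RHS claimed here equals {1, 2, 3, 5, 6, 7, 9, 11, 12, 13, 14, 15, 16, 17}. The correct form is (A ∪ B)' = A' ∩ B'.

Identity is invalid: (A ∪ B)' = {6, 9, 14} but A' ∪ B' = {1, 2, 3, 5, 6, 7, 9, 11, 12, 13, 14, 15, 16, 17}. The correct De Morgan law is (A ∪ B)' = A' ∩ B'.


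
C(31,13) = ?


C(n,k) = n! / (k!(n-k)!)
C(31,13) = 31! / (13!18!)
= 206253075

C(31,13) = 206253075


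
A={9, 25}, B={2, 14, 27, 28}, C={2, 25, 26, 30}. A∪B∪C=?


A ∪ B = {2, 9, 14, 25, 27, 28}
(A ∪ B) ∪ C = {2, 9, 14, 25, 26, 27, 28, 30}

A ∪ B ∪ C = {2, 9, 14, 25, 26, 27, 28, 30}


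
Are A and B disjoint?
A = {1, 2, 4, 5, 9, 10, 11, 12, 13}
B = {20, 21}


Disjoint means A ∩ B = ∅.
A ∩ B = ∅
A ∩ B = ∅, so A and B are disjoint.

Yes, A and B are disjoint


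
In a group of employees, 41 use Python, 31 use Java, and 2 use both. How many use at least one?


|A ∪ B| = |A| + |B| - |A ∩ B|
= 41 + 31 - 2
= 70

|A ∪ B| = 70


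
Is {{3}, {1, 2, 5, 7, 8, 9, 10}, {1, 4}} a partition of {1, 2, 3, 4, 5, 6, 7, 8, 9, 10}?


A partition requires: (1) non-empty parts, (2) pairwise disjoint, (3) union = U
Parts: {3}, {1, 2, 5, 7, 8, 9, 10}, {1, 4}
Union of parts: {1, 2, 3, 4, 5, 7, 8, 9, 10}
U = {1, 2, 3, 4, 5, 6, 7, 8, 9, 10}
All non-empty? True
Pairwise disjoint? False
Covers U? False

No, not a valid partition


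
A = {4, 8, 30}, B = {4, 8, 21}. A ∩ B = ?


A ∩ B = elements in both A and B
A = {4, 8, 30}
B = {4, 8, 21}
A ∩ B = {4, 8}

A ∩ B = {4, 8}


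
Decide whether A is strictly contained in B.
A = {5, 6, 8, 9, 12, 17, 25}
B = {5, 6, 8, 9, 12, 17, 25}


A ⊂ B requires: A ⊆ B AND A ≠ B.
A ⊆ B? Yes
A = B? Yes
A = B, so A is not a PROPER subset.

No, A is not a proper subset of B


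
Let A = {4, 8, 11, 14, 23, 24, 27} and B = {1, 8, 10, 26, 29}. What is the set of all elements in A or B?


A ∪ B = all elements in A or B (or both)
A = {4, 8, 11, 14, 23, 24, 27}
B = {1, 8, 10, 26, 29}
A ∪ B = {1, 4, 8, 10, 11, 14, 23, 24, 26, 27, 29}

A ∪ B = {1, 4, 8, 10, 11, 14, 23, 24, 26, 27, 29}


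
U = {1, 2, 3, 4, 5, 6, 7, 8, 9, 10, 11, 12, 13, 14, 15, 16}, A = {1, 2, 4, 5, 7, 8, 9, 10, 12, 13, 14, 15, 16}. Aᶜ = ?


Aᶜ = U \ A = elements in U but not in A
U = {1, 2, 3, 4, 5, 6, 7, 8, 9, 10, 11, 12, 13, 14, 15, 16}
A = {1, 2, 4, 5, 7, 8, 9, 10, 12, 13, 14, 15, 16}
Aᶜ = {3, 6, 11}

Aᶜ = {3, 6, 11}


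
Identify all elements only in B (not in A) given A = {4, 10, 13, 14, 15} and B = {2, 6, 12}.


A = {4, 10, 13, 14, 15}
B = {2, 6, 12}
Region: only in B (not in A)
Elements: {2, 6, 12}

Elements only in B (not in A): {2, 6, 12}


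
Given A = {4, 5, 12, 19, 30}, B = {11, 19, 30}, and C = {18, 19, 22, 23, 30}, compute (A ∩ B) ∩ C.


A ∩ B = {19, 30}
(A ∩ B) ∩ C = {19, 30}

A ∩ B ∩ C = {19, 30}


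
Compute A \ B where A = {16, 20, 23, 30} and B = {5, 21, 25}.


A \ B = elements in A but not in B
A = {16, 20, 23, 30}
B = {5, 21, 25}
Remove from A any elements in B
A \ B = {16, 20, 23, 30}

A \ B = {16, 20, 23, 30}


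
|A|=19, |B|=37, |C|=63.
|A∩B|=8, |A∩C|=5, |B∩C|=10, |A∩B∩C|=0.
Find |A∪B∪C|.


|A∪B∪C| = |A|+|B|+|C| - |A∩B|-|A∩C|-|B∩C| + |A∩B∩C|
= 19+37+63 - 8-5-10 + 0
= 119 - 23 + 0
= 96

|A ∪ B ∪ C| = 96


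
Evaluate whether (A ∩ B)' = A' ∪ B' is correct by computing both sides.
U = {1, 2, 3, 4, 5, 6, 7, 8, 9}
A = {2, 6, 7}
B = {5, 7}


LHS: A ∩ B = {7}
(A ∩ B)' = U \ (A ∩ B) = {1, 2, 3, 4, 5, 6, 8, 9}
A' = {1, 3, 4, 5, 8, 9}, B' = {1, 2, 3, 4, 6, 8, 9}
Claimed RHS: A' ∪ B' = {1, 2, 3, 4, 5, 6, 8, 9}
Identity is VALID: LHS = RHS = {1, 2, 3, 4, 5, 6, 8, 9} ✓

Identity is valid. (A ∩ B)' = A' ∪ B' = {1, 2, 3, 4, 5, 6, 8, 9}


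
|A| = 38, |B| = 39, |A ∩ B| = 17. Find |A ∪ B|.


|A ∪ B| = |A| + |B| - |A ∩ B|
= 38 + 39 - 17
= 60

|A ∪ B| = 60


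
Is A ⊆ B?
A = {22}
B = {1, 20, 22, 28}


A ⊆ B means every element of A is in B.
All elements of A are in B.
So A ⊆ B.

Yes, A ⊆ B


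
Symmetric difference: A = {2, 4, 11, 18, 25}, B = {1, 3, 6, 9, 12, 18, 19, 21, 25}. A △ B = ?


A △ B = (A \ B) ∪ (B \ A) = elements in exactly one of A or B
A \ B = {2, 4, 11}
B \ A = {1, 3, 6, 9, 12, 19, 21}
A △ B = {1, 2, 3, 4, 6, 9, 11, 12, 19, 21}

A △ B = {1, 2, 3, 4, 6, 9, 11, 12, 19, 21}


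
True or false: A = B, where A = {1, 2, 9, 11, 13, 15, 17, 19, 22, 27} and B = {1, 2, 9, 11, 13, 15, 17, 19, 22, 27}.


Two sets are equal iff they have exactly the same elements.
A = {1, 2, 9, 11, 13, 15, 17, 19, 22, 27}
B = {1, 2, 9, 11, 13, 15, 17, 19, 22, 27}
Same elements → A = B

Yes, A = B


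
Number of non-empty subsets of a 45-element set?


Total subsets = 2^n = 2^45 = 35184372088832
Non-empty subsets exclude the empty set: 2^n - 1
= 35184372088832 - 1
= 35184372088831

Number of non-empty subsets = 35184372088831


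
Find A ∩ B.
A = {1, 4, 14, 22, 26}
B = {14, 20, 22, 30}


A ∩ B = elements in both A and B
A = {1, 4, 14, 22, 26}
B = {14, 20, 22, 30}
A ∩ B = {14, 22}

A ∩ B = {14, 22}


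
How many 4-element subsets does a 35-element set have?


C(n,k) = n! / (k!(n-k)!)
C(35,4) = 35! / (4!31!)
= 52360

C(35,4) = 52360


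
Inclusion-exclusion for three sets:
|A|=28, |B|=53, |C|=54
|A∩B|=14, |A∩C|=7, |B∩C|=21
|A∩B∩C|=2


|A∪B∪C| = |A|+|B|+|C| - |A∩B|-|A∩C|-|B∩C| + |A∩B∩C|
= 28+53+54 - 14-7-21 + 2
= 135 - 42 + 2
= 95

|A ∪ B ∪ C| = 95


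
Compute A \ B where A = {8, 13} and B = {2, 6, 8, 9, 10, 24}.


A \ B = elements in A but not in B
A = {8, 13}
B = {2, 6, 8, 9, 10, 24}
Remove from A any elements in B
A \ B = {13}

A \ B = {13}


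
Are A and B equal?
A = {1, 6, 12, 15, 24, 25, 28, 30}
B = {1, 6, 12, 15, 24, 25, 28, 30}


Two sets are equal iff they have exactly the same elements.
A = {1, 6, 12, 15, 24, 25, 28, 30}
B = {1, 6, 12, 15, 24, 25, 28, 30}
Same elements → A = B

Yes, A = B


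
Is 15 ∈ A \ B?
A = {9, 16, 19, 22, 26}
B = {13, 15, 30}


A = {9, 16, 19, 22, 26}, B = {13, 15, 30}
A \ B = elements in A but not in B
A \ B = {9, 16, 19, 22, 26}
Checking if 15 ∈ A \ B
15 is not in A \ B → False

15 ∉ A \ B


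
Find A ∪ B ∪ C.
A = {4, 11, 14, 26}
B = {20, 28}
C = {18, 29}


A ∪ B = {4, 11, 14, 20, 26, 28}
(A ∪ B) ∪ C = {4, 11, 14, 18, 20, 26, 28, 29}

A ∪ B ∪ C = {4, 11, 14, 18, 20, 26, 28, 29}


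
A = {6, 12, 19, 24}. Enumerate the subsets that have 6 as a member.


A subset of A contains 6 iff the remaining 3 elements form any subset of A \ {6}.
Count: 2^(n-1) = 2^3 = 8
Subsets containing 6: {6}, {6, 12}, {6, 19}, {6, 24}, {6, 12, 19}, {6, 12, 24}, {6, 19, 24}, {6, 12, 19, 24}

Subsets containing 6 (8 total): {6}, {6, 12}, {6, 19}, {6, 24}, {6, 12, 19}, {6, 12, 24}, {6, 19, 24}, {6, 12, 19, 24}


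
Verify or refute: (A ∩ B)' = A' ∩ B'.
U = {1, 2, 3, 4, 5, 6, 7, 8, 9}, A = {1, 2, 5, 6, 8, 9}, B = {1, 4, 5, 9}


LHS: A ∩ B = {1, 5, 9}
(A ∩ B)' = U \ (A ∩ B) = {2, 3, 4, 6, 7, 8}
A' = {3, 4, 7}, B' = {2, 3, 6, 7, 8}
Claimed RHS: A' ∩ B' = {3, 7}
Identity is INVALID: LHS = {2, 3, 4, 6, 7, 8} but the RHS claimed here equals {3, 7}. The correct form is (A ∩ B)' = A' ∪ B'.

Identity is invalid: (A ∩ B)' = {2, 3, 4, 6, 7, 8} but A' ∩ B' = {3, 7}. The correct De Morgan law is (A ∩ B)' = A' ∪ B'.


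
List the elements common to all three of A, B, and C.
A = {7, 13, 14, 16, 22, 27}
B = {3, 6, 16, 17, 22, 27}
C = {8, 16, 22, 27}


A ∩ B = {16, 22, 27}
(A ∩ B) ∩ C = {16, 22, 27}

A ∩ B ∩ C = {16, 22, 27}


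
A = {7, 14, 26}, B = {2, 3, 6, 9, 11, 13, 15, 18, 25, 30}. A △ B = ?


A △ B = (A \ B) ∪ (B \ A) = elements in exactly one of A or B
A \ B = {7, 14, 26}
B \ A = {2, 3, 6, 9, 11, 13, 15, 18, 25, 30}
A △ B = {2, 3, 6, 7, 9, 11, 13, 14, 15, 18, 25, 26, 30}

A △ B = {2, 3, 6, 7, 9, 11, 13, 14, 15, 18, 25, 26, 30}


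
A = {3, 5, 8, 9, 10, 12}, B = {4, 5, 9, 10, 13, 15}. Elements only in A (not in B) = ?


A = {3, 5, 8, 9, 10, 12}
B = {4, 5, 9, 10, 13, 15}
Region: only in A (not in B)
Elements: {3, 8, 12}

Elements only in A (not in B): {3, 8, 12}


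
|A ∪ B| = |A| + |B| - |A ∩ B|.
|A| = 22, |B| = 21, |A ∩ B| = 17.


|A ∪ B| = |A| + |B| - |A ∩ B|
= 22 + 21 - 17
= 26

|A ∪ B| = 26


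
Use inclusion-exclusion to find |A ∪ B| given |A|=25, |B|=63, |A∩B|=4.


|A ∪ B| = |A| + |B| - |A ∩ B|
= 25 + 63 - 4
= 84

|A ∪ B| = 84


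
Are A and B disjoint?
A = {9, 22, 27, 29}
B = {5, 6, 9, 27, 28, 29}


Disjoint means A ∩ B = ∅.
A ∩ B = {9, 27, 29}
A ∩ B ≠ ∅, so A and B are NOT disjoint.

No, A and B are not disjoint (A ∩ B = {9, 27, 29})


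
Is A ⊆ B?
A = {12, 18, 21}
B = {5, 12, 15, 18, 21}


A ⊆ B means every element of A is in B.
All elements of A are in B.
So A ⊆ B.

Yes, A ⊆ B


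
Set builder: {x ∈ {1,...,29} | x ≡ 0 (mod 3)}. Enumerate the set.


Checking each candidate:
Condition: x in {1,...,29} with x ≡ 0 (mod 3)
Result = {3, 6, 9, 12, 15, 18, 21, 24, 27}

{3, 6, 9, 12, 15, 18, 21, 24, 27}


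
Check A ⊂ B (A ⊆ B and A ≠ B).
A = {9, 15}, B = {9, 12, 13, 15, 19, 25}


A ⊂ B requires: A ⊆ B AND A ≠ B.
A ⊆ B? Yes
A = B? No
A ⊂ B: Yes (A is a proper subset of B)

Yes, A ⊂ B


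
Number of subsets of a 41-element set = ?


Number of subsets = 2^n
= 2^41
= 2199023255552

|P(A)| = 2199023255552


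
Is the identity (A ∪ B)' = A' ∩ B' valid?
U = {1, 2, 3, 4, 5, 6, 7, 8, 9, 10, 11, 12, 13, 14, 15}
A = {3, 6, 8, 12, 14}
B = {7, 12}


LHS: A ∪ B = {3, 6, 7, 8, 12, 14}
(A ∪ B)' = U \ (A ∪ B) = {1, 2, 4, 5, 9, 10, 11, 13, 15}
A' = {1, 2, 4, 5, 7, 9, 10, 11, 13, 15}, B' = {1, 2, 3, 4, 5, 6, 8, 9, 10, 11, 13, 14, 15}
Claimed RHS: A' ∩ B' = {1, 2, 4, 5, 9, 10, 11, 13, 15}
Identity is VALID: LHS = RHS = {1, 2, 4, 5, 9, 10, 11, 13, 15} ✓

Identity is valid. (A ∪ B)' = A' ∩ B' = {1, 2, 4, 5, 9, 10, 11, 13, 15}


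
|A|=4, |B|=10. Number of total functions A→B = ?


Each of |A| = 4 inputs maps to any of |B| = 10 outputs.
# functions = |B|^|A| = 10^4
= 10000

Number of functions = 10000


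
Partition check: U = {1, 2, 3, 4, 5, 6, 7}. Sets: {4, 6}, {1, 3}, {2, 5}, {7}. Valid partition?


A partition requires: (1) non-empty parts, (2) pairwise disjoint, (3) union = U
Parts: {4, 6}, {1, 3}, {2, 5}, {7}
Union of parts: {1, 2, 3, 4, 5, 6, 7}
U = {1, 2, 3, 4, 5, 6, 7}
All non-empty? True
Pairwise disjoint? True
Covers U? True

Yes, valid partition


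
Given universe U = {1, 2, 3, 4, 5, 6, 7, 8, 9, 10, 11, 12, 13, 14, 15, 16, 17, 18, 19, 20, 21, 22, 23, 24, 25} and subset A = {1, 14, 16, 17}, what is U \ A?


Aᶜ = U \ A = elements in U but not in A
U = {1, 2, 3, 4, 5, 6, 7, 8, 9, 10, 11, 12, 13, 14, 15, 16, 17, 18, 19, 20, 21, 22, 23, 24, 25}
A = {1, 14, 16, 17}
Aᶜ = {2, 3, 4, 5, 6, 7, 8, 9, 10, 11, 12, 13, 15, 18, 19, 20, 21, 22, 23, 24, 25}

Aᶜ = {2, 3, 4, 5, 6, 7, 8, 9, 10, 11, 12, 13, 15, 18, 19, 20, 21, 22, 23, 24, 25}


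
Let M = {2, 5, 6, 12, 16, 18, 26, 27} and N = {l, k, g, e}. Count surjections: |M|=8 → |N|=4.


n = |M| = 8, k = |N| = 4. Surjections via inclusion-exclusion:
S(n,k) = Σ(-1)^i × C(k,i) × (k-i)^n, i=0 to k
i=0: (-1)^0×C(4,0)×4^8 = 65536
i=1: (-1)^1×C(4,1)×3^8 = -26244
i=2: (-1)^2×C(4,2)×2^8 = 1536
i=3: (-1)^3×C(4,3)×1^8 = -4
i=4: (-1)^4×C(4,4)×0^8 = 0
Total = 40824

Number of surjections = 40824


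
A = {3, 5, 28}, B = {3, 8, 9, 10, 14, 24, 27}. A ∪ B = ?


A ∪ B = all elements in A or B (or both)
A = {3, 5, 28}
B = {3, 8, 9, 10, 14, 24, 27}
A ∪ B = {3, 5, 8, 9, 10, 14, 24, 27, 28}

A ∪ B = {3, 5, 8, 9, 10, 14, 24, 27, 28}


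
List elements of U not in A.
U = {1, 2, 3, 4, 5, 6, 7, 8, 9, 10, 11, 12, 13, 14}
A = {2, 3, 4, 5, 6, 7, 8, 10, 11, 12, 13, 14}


Aᶜ = U \ A = elements in U but not in A
U = {1, 2, 3, 4, 5, 6, 7, 8, 9, 10, 11, 12, 13, 14}
A = {2, 3, 4, 5, 6, 7, 8, 10, 11, 12, 13, 14}
Aᶜ = {1, 9}

Aᶜ = {1, 9}


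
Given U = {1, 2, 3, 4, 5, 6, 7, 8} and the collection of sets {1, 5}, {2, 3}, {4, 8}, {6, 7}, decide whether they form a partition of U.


A partition requires: (1) non-empty parts, (2) pairwise disjoint, (3) union = U
Parts: {1, 5}, {2, 3}, {4, 8}, {6, 7}
Union of parts: {1, 2, 3, 4, 5, 6, 7, 8}
U = {1, 2, 3, 4, 5, 6, 7, 8}
All non-empty? True
Pairwise disjoint? True
Covers U? True

Yes, valid partition


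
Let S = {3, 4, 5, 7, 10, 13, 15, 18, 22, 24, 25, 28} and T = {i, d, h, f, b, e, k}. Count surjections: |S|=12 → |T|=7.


n = |S| = 12, k = |T| = 7. Surjections via inclusion-exclusion:
S(n,k) = Σ(-1)^i × C(k,i) × (k-i)^n, i=0 to k
i=0: (-1)^0×C(7,0)×7^12 = 13841287201
i=1: (-1)^1×C(7,1)×6^12 = -15237476352
i=2: (-1)^2×C(7,2)×5^12 = 5126953125
i=3: (-1)^3×C(7,3)×4^12 = -587202560
i=4: (-1)^4×C(7,4)×3^12 = 18600435
i=5: (-1)^5×C(7,5)×2^12 = -86016
i=6: (-1)^6×C(7,6)×1^12 = 7
i=7: (-1)^7×C(7,7)×0^12 = 0
Total = 3162075840

Number of surjections = 3162075840


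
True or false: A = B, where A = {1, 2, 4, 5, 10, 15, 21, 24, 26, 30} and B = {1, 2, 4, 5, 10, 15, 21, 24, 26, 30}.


Two sets are equal iff they have exactly the same elements.
A = {1, 2, 4, 5, 10, 15, 21, 24, 26, 30}
B = {1, 2, 4, 5, 10, 15, 21, 24, 26, 30}
Same elements → A = B

Yes, A = B


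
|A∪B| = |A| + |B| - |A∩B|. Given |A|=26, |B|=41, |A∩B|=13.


|A ∪ B| = |A| + |B| - |A ∩ B|
= 26 + 41 - 13
= 54

|A ∪ B| = 54


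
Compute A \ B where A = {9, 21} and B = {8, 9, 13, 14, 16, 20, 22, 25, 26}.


A \ B = elements in A but not in B
A = {9, 21}
B = {8, 9, 13, 14, 16, 20, 22, 25, 26}
Remove from A any elements in B
A \ B = {21}

A \ B = {21}


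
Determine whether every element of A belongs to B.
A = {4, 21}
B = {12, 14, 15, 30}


A ⊆ B means every element of A is in B.
Elements in A not in B: {4, 21}
So A ⊄ B.

No, A ⊄ B


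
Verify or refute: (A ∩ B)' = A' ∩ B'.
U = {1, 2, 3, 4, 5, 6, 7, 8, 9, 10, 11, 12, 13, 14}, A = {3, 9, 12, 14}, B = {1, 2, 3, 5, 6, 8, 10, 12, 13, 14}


LHS: A ∩ B = {3, 12, 14}
(A ∩ B)' = U \ (A ∩ B) = {1, 2, 4, 5, 6, 7, 8, 9, 10, 11, 13}
A' = {1, 2, 4, 5, 6, 7, 8, 10, 11, 13}, B' = {4, 7, 9, 11}
Claimed RHS: A' ∩ B' = {4, 7, 11}
Identity is INVALID: LHS = {1, 2, 4, 5, 6, 7, 8, 9, 10, 11, 13} but the RHS claimed here equals {4, 7, 11}. The correct form is (A ∩ B)' = A' ∪ B'.

Identity is invalid: (A ∩ B)' = {1, 2, 4, 5, 6, 7, 8, 9, 10, 11, 13} but A' ∩ B' = {4, 7, 11}. The correct De Morgan law is (A ∩ B)' = A' ∪ B'.


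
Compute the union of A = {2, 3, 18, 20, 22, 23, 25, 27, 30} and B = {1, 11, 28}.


A ∪ B = all elements in A or B (or both)
A = {2, 3, 18, 20, 22, 23, 25, 27, 30}
B = {1, 11, 28}
A ∪ B = {1, 2, 3, 11, 18, 20, 22, 23, 25, 27, 28, 30}

A ∪ B = {1, 2, 3, 11, 18, 20, 22, 23, 25, 27, 28, 30}


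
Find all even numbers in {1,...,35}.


Checking each candidate:
Condition: even numbers in {1,...,35}
Result = {2, 4, 6, 8, 10, 12, 14, 16, 18, 20, 22, 24, 26, 28, 30, 32, 34}

{2, 4, 6, 8, 10, 12, 14, 16, 18, 20, 22, 24, 26, 28, 30, 32, 34}


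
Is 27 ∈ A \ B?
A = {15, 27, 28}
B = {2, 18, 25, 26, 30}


A = {15, 27, 28}, B = {2, 18, 25, 26, 30}
A \ B = elements in A but not in B
A \ B = {15, 27, 28}
Checking if 27 ∈ A \ B
27 is in A \ B → True

27 ∈ A \ B


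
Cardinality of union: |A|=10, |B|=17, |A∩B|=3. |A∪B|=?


|A ∪ B| = |A| + |B| - |A ∩ B|
= 10 + 17 - 3
= 24

|A ∪ B| = 24


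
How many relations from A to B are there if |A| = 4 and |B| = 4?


A relation from A to B is any subset of A × B.
|A × B| = 4 × 4 = 16
# relations = 2^|A × B| = 2^16 = 65536

Number of relations = 65536


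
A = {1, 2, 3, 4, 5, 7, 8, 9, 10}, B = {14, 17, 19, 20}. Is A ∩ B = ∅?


Disjoint means A ∩ B = ∅.
A ∩ B = ∅
A ∩ B = ∅, so A and B are disjoint.

Yes, A and B are disjoint


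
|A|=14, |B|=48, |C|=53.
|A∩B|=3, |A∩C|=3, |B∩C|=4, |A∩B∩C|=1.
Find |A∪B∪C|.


|A∪B∪C| = |A|+|B|+|C| - |A∩B|-|A∩C|-|B∩C| + |A∩B∩C|
= 14+48+53 - 3-3-4 + 1
= 115 - 10 + 1
= 106

|A ∪ B ∪ C| = 106


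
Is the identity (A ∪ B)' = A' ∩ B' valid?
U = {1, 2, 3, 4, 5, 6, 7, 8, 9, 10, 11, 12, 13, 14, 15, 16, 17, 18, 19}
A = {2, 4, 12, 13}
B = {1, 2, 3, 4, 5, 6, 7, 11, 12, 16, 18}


LHS: A ∪ B = {1, 2, 3, 4, 5, 6, 7, 11, 12, 13, 16, 18}
(A ∪ B)' = U \ (A ∪ B) = {8, 9, 10, 14, 15, 17, 19}
A' = {1, 3, 5, 6, 7, 8, 9, 10, 11, 14, 15, 16, 17, 18, 19}, B' = {8, 9, 10, 13, 14, 15, 17, 19}
Claimed RHS: A' ∩ B' = {8, 9, 10, 14, 15, 17, 19}
Identity is VALID: LHS = RHS = {8, 9, 10, 14, 15, 17, 19} ✓

Identity is valid. (A ∪ B)' = A' ∩ B' = {8, 9, 10, 14, 15, 17, 19}


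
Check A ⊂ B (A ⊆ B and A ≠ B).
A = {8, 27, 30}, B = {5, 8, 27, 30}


A ⊂ B requires: A ⊆ B AND A ≠ B.
A ⊆ B? Yes
A = B? No
A ⊂ B: Yes (A is a proper subset of B)

Yes, A ⊂ B


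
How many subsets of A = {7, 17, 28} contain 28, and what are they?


A subset of A contains 28 iff the remaining 2 elements form any subset of A \ {28}.
Count: 2^(n-1) = 2^2 = 4
Subsets containing 28: {28}, {7, 28}, {17, 28}, {7, 17, 28}

Subsets containing 28 (4 total): {28}, {7, 28}, {17, 28}, {7, 17, 28}


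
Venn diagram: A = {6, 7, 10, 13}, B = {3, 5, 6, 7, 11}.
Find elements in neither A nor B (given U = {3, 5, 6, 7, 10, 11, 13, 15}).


A = {6, 7, 10, 13}
B = {3, 5, 6, 7, 11}
Region: in neither A nor B (given U = {3, 5, 6, 7, 10, 11, 13, 15})
Elements: {15}

Elements in neither A nor B (given U = {3, 5, 6, 7, 10, 11, 13, 15}): {15}


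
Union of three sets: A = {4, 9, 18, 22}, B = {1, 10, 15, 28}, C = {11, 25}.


A ∪ B = {1, 4, 9, 10, 15, 18, 22, 28}
(A ∪ B) ∪ C = {1, 4, 9, 10, 11, 15, 18, 22, 25, 28}

A ∪ B ∪ C = {1, 4, 9, 10, 11, 15, 18, 22, 25, 28}


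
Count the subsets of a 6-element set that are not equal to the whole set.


Total subsets = 2^n = 2^6 = 64
Proper subsets exclude the set itself: 2^n - 1
= 64 - 1
= 63

Number of proper subsets = 63


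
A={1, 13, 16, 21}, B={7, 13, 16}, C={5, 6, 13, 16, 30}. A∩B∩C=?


A ∩ B = {13, 16}
(A ∩ B) ∩ C = {13, 16}

A ∩ B ∩ C = {13, 16}


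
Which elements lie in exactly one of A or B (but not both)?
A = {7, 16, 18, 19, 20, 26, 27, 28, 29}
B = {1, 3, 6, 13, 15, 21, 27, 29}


A △ B = (A \ B) ∪ (B \ A) = elements in exactly one of A or B
A \ B = {7, 16, 18, 19, 20, 26, 28}
B \ A = {1, 3, 6, 13, 15, 21}
A △ B = {1, 3, 6, 7, 13, 15, 16, 18, 19, 20, 21, 26, 28}

A △ B = {1, 3, 6, 7, 13, 15, 16, 18, 19, 20, 21, 26, 28}


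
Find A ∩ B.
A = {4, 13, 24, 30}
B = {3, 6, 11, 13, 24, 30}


A ∩ B = elements in both A and B
A = {4, 13, 24, 30}
B = {3, 6, 11, 13, 24, 30}
A ∩ B = {13, 24, 30}

A ∩ B = {13, 24, 30}


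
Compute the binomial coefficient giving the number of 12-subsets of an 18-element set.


C(n,k) = n! / (k!(n-k)!)
C(18,12) = 18! / (12!6!)
= 18564

C(18,12) = 18564


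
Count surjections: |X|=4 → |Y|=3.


n = |X| = 4, k = |Y| = 3. Surjections via inclusion-exclusion:
S(n,k) = Σ(-1)^i × C(k,i) × (k-i)^n, i=0 to k
i=0: (-1)^0×C(3,0)×3^4 = 81
i=1: (-1)^1×C(3,1)×2^4 = -48
i=2: (-1)^2×C(3,2)×1^4 = 3
i=3: (-1)^3×C(3,3)×0^4 = 0
Total = 36

Number of surjections = 36


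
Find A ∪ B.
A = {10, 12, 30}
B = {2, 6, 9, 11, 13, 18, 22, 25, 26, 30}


A ∪ B = all elements in A or B (or both)
A = {10, 12, 30}
B = {2, 6, 9, 11, 13, 18, 22, 25, 26, 30}
A ∪ B = {2, 6, 9, 10, 11, 12, 13, 18, 22, 25, 26, 30}

A ∪ B = {2, 6, 9, 10, 11, 12, 13, 18, 22, 25, 26, 30}


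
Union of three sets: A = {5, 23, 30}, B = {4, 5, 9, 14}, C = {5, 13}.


A ∪ B = {4, 5, 9, 14, 23, 30}
(A ∪ B) ∪ C = {4, 5, 9, 13, 14, 23, 30}

A ∪ B ∪ C = {4, 5, 9, 13, 14, 23, 30}


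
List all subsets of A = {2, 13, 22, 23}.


|A| = 4, so |P(A)| = 2^4 = 16
Enumerate subsets by cardinality (0 to 4):
∅, {2}, {13}, {22}, {23}, {2, 13}, {2, 22}, {2, 23}, {13, 22}, {13, 23}, {22, 23}, {2, 13, 22}, {2, 13, 23}, {2, 22, 23}, {13, 22, 23}, {2, 13, 22, 23}

P(A) has 16 subsets: ∅, {2}, {13}, {22}, {23}, {2, 13}, {2, 22}, {2, 23}, {13, 22}, {13, 23}, {22, 23}, {2, 13, 22}, {2, 13, 23}, {2, 22, 23}, {13, 22, 23}, {2, 13, 22, 23}


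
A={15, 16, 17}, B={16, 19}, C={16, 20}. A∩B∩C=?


A ∩ B = {16}
(A ∩ B) ∩ C = {16}

A ∩ B ∩ C = {16}


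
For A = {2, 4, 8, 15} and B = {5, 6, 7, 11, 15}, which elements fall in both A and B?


A = {2, 4, 8, 15}
B = {5, 6, 7, 11, 15}
Region: in both A and B
Elements: {15}

Elements in both A and B: {15}


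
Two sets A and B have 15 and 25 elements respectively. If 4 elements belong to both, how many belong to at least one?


|A ∪ B| = |A| + |B| - |A ∩ B|
= 15 + 25 - 4
= 36

|A ∪ B| = 36


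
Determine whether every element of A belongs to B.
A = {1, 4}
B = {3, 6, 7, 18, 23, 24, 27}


A ⊆ B means every element of A is in B.
Elements in A not in B: {1, 4}
So A ⊄ B.

No, A ⊄ B


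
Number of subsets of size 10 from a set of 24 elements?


C(n,k) = n! / (k!(n-k)!)
C(24,10) = 24! / (10!14!)
= 1961256

C(24,10) = 1961256


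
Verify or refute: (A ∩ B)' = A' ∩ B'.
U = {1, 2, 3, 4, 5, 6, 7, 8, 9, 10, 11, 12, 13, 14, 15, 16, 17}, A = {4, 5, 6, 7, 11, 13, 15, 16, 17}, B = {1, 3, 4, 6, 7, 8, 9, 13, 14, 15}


LHS: A ∩ B = {4, 6, 7, 13, 15}
(A ∩ B)' = U \ (A ∩ B) = {1, 2, 3, 5, 8, 9, 10, 11, 12, 14, 16, 17}
A' = {1, 2, 3, 8, 9, 10, 12, 14}, B' = {2, 5, 10, 11, 12, 16, 17}
Claimed RHS: A' ∩ B' = {2, 10, 12}
Identity is INVALID: LHS = {1, 2, 3, 5, 8, 9, 10, 11, 12, 14, 16, 17} but the RHS claimed here equals {2, 10, 12}. The correct form is (A ∩ B)' = A' ∪ B'.

Identity is invalid: (A ∩ B)' = {1, 2, 3, 5, 8, 9, 10, 11, 12, 14, 16, 17} but A' ∩ B' = {2, 10, 12}. The correct De Morgan law is (A ∩ B)' = A' ∪ B'.


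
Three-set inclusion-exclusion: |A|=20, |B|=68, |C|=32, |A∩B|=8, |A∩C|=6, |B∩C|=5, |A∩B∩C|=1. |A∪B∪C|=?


|A∪B∪C| = |A|+|B|+|C| - |A∩B|-|A∩C|-|B∩C| + |A∩B∩C|
= 20+68+32 - 8-6-5 + 1
= 120 - 19 + 1
= 102

|A ∪ B ∪ C| = 102


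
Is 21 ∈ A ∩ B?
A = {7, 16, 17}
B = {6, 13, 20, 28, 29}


A = {7, 16, 17}, B = {6, 13, 20, 28, 29}
A ∩ B = elements in both A and B
A ∩ B = ∅
Checking if 21 ∈ A ∩ B
21 is not in A ∩ B → False

21 ∉ A ∩ B


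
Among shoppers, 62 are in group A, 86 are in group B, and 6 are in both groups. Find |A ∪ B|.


|A ∪ B| = |A| + |B| - |A ∩ B|
= 62 + 86 - 6
= 142

|A ∪ B| = 142


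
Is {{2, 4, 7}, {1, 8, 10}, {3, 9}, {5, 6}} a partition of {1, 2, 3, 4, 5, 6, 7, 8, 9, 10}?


A partition requires: (1) non-empty parts, (2) pairwise disjoint, (3) union = U
Parts: {2, 4, 7}, {1, 8, 10}, {3, 9}, {5, 6}
Union of parts: {1, 2, 3, 4, 5, 6, 7, 8, 9, 10}
U = {1, 2, 3, 4, 5, 6, 7, 8, 9, 10}
All non-empty? True
Pairwise disjoint? True
Covers U? True

Yes, valid partition


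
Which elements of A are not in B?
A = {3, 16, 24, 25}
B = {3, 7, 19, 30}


A \ B = elements in A but not in B
A = {3, 16, 24, 25}
B = {3, 7, 19, 30}
Remove from A any elements in B
A \ B = {16, 24, 25}

A \ B = {16, 24, 25}


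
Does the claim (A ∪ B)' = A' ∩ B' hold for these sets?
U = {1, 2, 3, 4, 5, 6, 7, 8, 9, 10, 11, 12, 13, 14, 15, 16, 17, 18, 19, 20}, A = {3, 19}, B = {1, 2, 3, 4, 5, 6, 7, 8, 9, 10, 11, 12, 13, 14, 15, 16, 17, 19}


LHS: A ∪ B = {1, 2, 3, 4, 5, 6, 7, 8, 9, 10, 11, 12, 13, 14, 15, 16, 17, 19}
(A ∪ B)' = U \ (A ∪ B) = {18, 20}
A' = {1, 2, 4, 5, 6, 7, 8, 9, 10, 11, 12, 13, 14, 15, 16, 17, 18, 20}, B' = {18, 20}
Claimed RHS: A' ∩ B' = {18, 20}
Identity is VALID: LHS = RHS = {18, 20} ✓

Identity is valid. (A ∪ B)' = A' ∩ B' = {18, 20}


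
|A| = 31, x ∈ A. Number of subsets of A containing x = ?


Subsets of A containing x correspond to subsets of A \ {x}, which has 30 elements.
Count = 2^(n-1) = 2^30
= 1073741824

Number of subsets containing x = 1073741824


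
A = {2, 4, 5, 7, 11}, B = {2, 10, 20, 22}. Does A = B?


Two sets are equal iff they have exactly the same elements.
A = {2, 4, 5, 7, 11}
B = {2, 10, 20, 22}
Differences: {4, 5, 7, 10, 11, 20, 22}
A ≠ B

No, A ≠ B


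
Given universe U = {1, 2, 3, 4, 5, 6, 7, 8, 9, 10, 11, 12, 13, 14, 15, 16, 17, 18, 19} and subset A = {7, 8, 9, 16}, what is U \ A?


Aᶜ = U \ A = elements in U but not in A
U = {1, 2, 3, 4, 5, 6, 7, 8, 9, 10, 11, 12, 13, 14, 15, 16, 17, 18, 19}
A = {7, 8, 9, 16}
Aᶜ = {1, 2, 3, 4, 5, 6, 10, 11, 12, 13, 14, 15, 17, 18, 19}

Aᶜ = {1, 2, 3, 4, 5, 6, 10, 11, 12, 13, 14, 15, 17, 18, 19}


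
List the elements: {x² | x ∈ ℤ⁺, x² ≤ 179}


Checking each candidate:
Condition: positive perfect squares ≤ 179
Result = {1, 4, 9, 16, 25, 36, 49, 64, 81, 100, 121, 144, 169}

{1, 4, 9, 16, 25, 36, 49, 64, 81, 100, 121, 144, 169}


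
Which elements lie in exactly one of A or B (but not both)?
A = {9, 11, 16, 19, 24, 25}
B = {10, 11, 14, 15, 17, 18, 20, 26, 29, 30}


A △ B = (A \ B) ∪ (B \ A) = elements in exactly one of A or B
A \ B = {9, 16, 19, 24, 25}
B \ A = {10, 14, 15, 17, 18, 20, 26, 29, 30}
A △ B = {9, 10, 14, 15, 16, 17, 18, 19, 20, 24, 25, 26, 29, 30}

A △ B = {9, 10, 14, 15, 16, 17, 18, 19, 20, 24, 25, 26, 29, 30}


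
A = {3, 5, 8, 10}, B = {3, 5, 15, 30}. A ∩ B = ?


A ∩ B = elements in both A and B
A = {3, 5, 8, 10}
B = {3, 5, 15, 30}
A ∩ B = {3, 5}

A ∩ B = {3, 5}


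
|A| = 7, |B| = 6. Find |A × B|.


|A × B| = |A| × |B|
= 7 × 6
= 42

|A × B| = 42


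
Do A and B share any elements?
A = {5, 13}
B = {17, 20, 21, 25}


Disjoint means A ∩ B = ∅.
A ∩ B = ∅
A ∩ B = ∅, so A and B are disjoint.

No — A and B share no elements (A ∩ B = ∅), so they are disjoint


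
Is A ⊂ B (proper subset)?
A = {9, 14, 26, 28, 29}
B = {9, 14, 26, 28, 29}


A ⊂ B requires: A ⊆ B AND A ≠ B.
A ⊆ B? Yes
A = B? Yes
A = B, so A is not a PROPER subset.

No, A is not a proper subset of B


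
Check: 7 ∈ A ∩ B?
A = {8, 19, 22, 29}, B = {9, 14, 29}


A = {8, 19, 22, 29}, B = {9, 14, 29}
A ∩ B = elements in both A and B
A ∩ B = {29}
Checking if 7 ∈ A ∩ B
7 is not in A ∩ B → False

7 ∉ A ∩ B


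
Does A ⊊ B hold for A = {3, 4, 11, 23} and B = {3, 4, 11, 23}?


A ⊂ B requires: A ⊆ B AND A ≠ B.
A ⊆ B? Yes
A = B? Yes
A = B, so A is not a PROPER subset.

No, A is not a proper subset of B


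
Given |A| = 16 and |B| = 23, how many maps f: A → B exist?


Each of |A| = 16 inputs maps to any of |B| = 23 outputs.
# functions = |B|^|A| = 23^16
= 6132610415680998648961

Number of functions = 6132610415680998648961


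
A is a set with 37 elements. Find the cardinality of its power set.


Number of subsets = 2^n
= 2^37
= 137438953472

|P(A)| = 137438953472


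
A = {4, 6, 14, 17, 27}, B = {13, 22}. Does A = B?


Two sets are equal iff they have exactly the same elements.
A = {4, 6, 14, 17, 27}
B = {13, 22}
Differences: {4, 6, 13, 14, 17, 22, 27}
A ≠ B

No, A ≠ B


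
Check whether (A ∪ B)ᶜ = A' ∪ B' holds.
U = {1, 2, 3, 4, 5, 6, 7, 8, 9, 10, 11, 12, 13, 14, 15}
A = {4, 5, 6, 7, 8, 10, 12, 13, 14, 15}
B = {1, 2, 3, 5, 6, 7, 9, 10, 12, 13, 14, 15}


LHS: A ∪ B = {1, 2, 3, 4, 5, 6, 7, 8, 9, 10, 12, 13, 14, 15}
(A ∪ B)' = U \ (A ∪ B) = {11}
A' = {1, 2, 3, 9, 11}, B' = {4, 8, 11}
Claimed RHS: A' ∪ B' = {1, 2, 3, 4, 8, 9, 11}
Identity is INVALID: LHS = {11} but the RHS claimed here equals {1, 2, 3, 4, 8, 9, 11}. The correct form is (A ∪ B)' = A' ∩ B'.

Identity is invalid: (A ∪ B)' = {11} but A' ∪ B' = {1, 2, 3, 4, 8, 9, 11}. The correct De Morgan law is (A ∪ B)' = A' ∩ B'.


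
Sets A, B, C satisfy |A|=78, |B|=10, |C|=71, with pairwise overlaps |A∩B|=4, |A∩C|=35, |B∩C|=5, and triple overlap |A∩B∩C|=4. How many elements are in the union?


|A∪B∪C| = |A|+|B|+|C| - |A∩B|-|A∩C|-|B∩C| + |A∩B∩C|
= 78+10+71 - 4-35-5 + 4
= 159 - 44 + 4
= 119

|A ∪ B ∪ C| = 119


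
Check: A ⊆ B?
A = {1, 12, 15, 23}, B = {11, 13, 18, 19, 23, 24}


A ⊆ B means every element of A is in B.
Elements in A not in B: {1, 12, 15}
So A ⊄ B.

No, A ⊄ B


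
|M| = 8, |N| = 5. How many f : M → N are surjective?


n = |M| = 8, k = |N| = 5. Surjections via inclusion-exclusion:
S(n,k) = Σ(-1)^i × C(k,i) × (k-i)^n, i=0 to k
i=0: (-1)^0×C(5,0)×5^8 = 390625
i=1: (-1)^1×C(5,1)×4^8 = -327680
i=2: (-1)^2×C(5,2)×3^8 = 65610
i=3: (-1)^3×C(5,3)×2^8 = -2560
i=4: (-1)^4×C(5,4)×1^8 = 5
i=5: (-1)^5×C(5,5)×0^8 = 0
Total = 126000

Number of surjections = 126000


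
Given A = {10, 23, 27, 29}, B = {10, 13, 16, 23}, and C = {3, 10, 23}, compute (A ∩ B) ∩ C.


A ∩ B = {10, 23}
(A ∩ B) ∩ C = {10, 23}

A ∩ B ∩ C = {10, 23}


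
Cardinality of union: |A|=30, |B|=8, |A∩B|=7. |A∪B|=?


|A ∪ B| = |A| + |B| - |A ∩ B|
= 30 + 8 - 7
= 31

|A ∪ B| = 31


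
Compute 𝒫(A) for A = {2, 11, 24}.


|A| = 3, so |P(A)| = 2^3 = 8
Enumerate subsets by cardinality (0 to 3):
∅, {2}, {11}, {24}, {2, 11}, {2, 24}, {11, 24}, {2, 11, 24}

P(A) has 8 subsets: ∅, {2}, {11}, {24}, {2, 11}, {2, 24}, {11, 24}, {2, 11, 24}


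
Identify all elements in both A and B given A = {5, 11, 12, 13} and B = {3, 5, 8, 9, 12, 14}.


A = {5, 11, 12, 13}
B = {3, 5, 8, 9, 12, 14}
Region: in both A and B
Elements: {5, 12}

Elements in both A and B: {5, 12}


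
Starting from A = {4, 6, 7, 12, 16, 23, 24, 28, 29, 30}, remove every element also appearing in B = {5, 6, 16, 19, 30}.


A \ B = elements in A but not in B
A = {4, 6, 7, 12, 16, 23, 24, 28, 29, 30}
B = {5, 6, 16, 19, 30}
Remove from A any elements in B
A \ B = {4, 7, 12, 23, 24, 28, 29}

A \ B = {4, 7, 12, 23, 24, 28, 29}


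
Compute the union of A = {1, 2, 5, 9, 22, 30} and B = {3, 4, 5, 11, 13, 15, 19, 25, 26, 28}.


A ∪ B = all elements in A or B (or both)
A = {1, 2, 5, 9, 22, 30}
B = {3, 4, 5, 11, 13, 15, 19, 25, 26, 28}
A ∪ B = {1, 2, 3, 4, 5, 9, 11, 13, 15, 19, 22, 25, 26, 28, 30}

A ∪ B = {1, 2, 3, 4, 5, 9, 11, 13, 15, 19, 22, 25, 26, 28, 30}


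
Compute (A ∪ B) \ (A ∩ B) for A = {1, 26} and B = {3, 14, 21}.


A △ B = (A \ B) ∪ (B \ A) = elements in exactly one of A or B
A \ B = {1, 26}
B \ A = {3, 14, 21}
A △ B = {1, 3, 14, 21, 26}

A △ B = {1, 3, 14, 21, 26}


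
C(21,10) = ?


C(n,k) = n! / (k!(n-k)!)
C(21,10) = 21! / (10!11!)
= 352716

C(21,10) = 352716


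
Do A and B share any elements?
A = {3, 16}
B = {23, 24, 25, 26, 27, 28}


Disjoint means A ∩ B = ∅.
A ∩ B = ∅
A ∩ B = ∅, so A and B are disjoint.

No — A and B share no elements (A ∩ B = ∅), so they are disjoint


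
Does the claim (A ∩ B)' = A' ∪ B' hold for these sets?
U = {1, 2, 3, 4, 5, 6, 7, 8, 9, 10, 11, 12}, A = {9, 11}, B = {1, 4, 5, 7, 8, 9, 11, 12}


LHS: A ∩ B = {9, 11}
(A ∩ B)' = U \ (A ∩ B) = {1, 2, 3, 4, 5, 6, 7, 8, 10, 12}
A' = {1, 2, 3, 4, 5, 6, 7, 8, 10, 12}, B' = {2, 3, 6, 10}
Claimed RHS: A' ∪ B' = {1, 2, 3, 4, 5, 6, 7, 8, 10, 12}
Identity is VALID: LHS = RHS = {1, 2, 3, 4, 5, 6, 7, 8, 10, 12} ✓

Identity is valid. (A ∩ B)' = A' ∪ B' = {1, 2, 3, 4, 5, 6, 7, 8, 10, 12}


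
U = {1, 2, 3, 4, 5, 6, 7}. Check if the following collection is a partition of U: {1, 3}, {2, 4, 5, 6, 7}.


A partition requires: (1) non-empty parts, (2) pairwise disjoint, (3) union = U
Parts: {1, 3}, {2, 4, 5, 6, 7}
Union of parts: {1, 2, 3, 4, 5, 6, 7}
U = {1, 2, 3, 4, 5, 6, 7}
All non-empty? True
Pairwise disjoint? True
Covers U? True

Yes, valid partition


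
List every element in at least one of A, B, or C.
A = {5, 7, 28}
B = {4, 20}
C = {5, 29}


A ∪ B = {4, 5, 7, 20, 28}
(A ∪ B) ∪ C = {4, 5, 7, 20, 28, 29}

A ∪ B ∪ C = {4, 5, 7, 20, 28, 29}


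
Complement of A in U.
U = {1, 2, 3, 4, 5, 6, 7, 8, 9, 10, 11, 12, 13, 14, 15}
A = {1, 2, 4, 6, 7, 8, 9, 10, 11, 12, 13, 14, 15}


Aᶜ = U \ A = elements in U but not in A
U = {1, 2, 3, 4, 5, 6, 7, 8, 9, 10, 11, 12, 13, 14, 15}
A = {1, 2, 4, 6, 7, 8, 9, 10, 11, 12, 13, 14, 15}
Aᶜ = {3, 5}

Aᶜ = {3, 5}


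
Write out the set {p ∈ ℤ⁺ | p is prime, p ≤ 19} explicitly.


Checking each candidate:
Condition: primes ≤ 19
Result = {2, 3, 5, 7, 11, 13, 17, 19}

{2, 3, 5, 7, 11, 13, 17, 19}


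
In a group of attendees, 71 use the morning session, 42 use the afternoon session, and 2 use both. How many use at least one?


|A ∪ B| = |A| + |B| - |A ∩ B|
= 71 + 42 - 2
= 111

|A ∪ B| = 111


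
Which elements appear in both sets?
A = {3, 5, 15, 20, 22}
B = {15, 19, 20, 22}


A ∩ B = elements in both A and B
A = {3, 5, 15, 20, 22}
B = {15, 19, 20, 22}
A ∩ B = {15, 20, 22}

A ∩ B = {15, 20, 22}
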